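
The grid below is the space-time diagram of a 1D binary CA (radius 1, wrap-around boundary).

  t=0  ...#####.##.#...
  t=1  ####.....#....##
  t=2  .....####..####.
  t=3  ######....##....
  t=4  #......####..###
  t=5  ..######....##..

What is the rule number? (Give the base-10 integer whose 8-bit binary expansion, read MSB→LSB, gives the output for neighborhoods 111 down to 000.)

  ### -> .   bit 7 = 0  t=0,i=4
  ##. -> .   bit 6 = 0  t=0,i=7
  #.# -> .   bit 5 = 0  t=0,i=8
  #.. -> .   bit 4 = 0  t=0,i=13
  .## -> #   bit 3 = 1  t=0,i=3
  .#. -> .   bit 2 = 0  t=0,i=12
  ..# -> #   bit 1 = 1  t=0,i=2
  ... -> #   bit 0 = 1  t=0,i=0
  bits 00001011 = 11

11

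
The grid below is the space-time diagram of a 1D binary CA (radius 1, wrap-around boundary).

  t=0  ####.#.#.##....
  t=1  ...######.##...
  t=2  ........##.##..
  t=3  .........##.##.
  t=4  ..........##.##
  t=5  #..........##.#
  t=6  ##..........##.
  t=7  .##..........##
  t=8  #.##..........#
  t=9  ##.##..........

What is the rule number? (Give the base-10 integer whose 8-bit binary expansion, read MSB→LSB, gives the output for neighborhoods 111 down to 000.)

116

  [7] ### => .  t=0,i=1
  [6] ##. => #  t=0,i=3
  [5] #.# => #  t=0,i=4
  [4] #.. => #  t=0,i=11
  [3] .## => .  t=0,i=0
  [2] .#. => #  t=0,i=5
  [1] ..# => .  t=0,i=14
  [0] ... => .  t=0,i=12
  bits 01110100 = 116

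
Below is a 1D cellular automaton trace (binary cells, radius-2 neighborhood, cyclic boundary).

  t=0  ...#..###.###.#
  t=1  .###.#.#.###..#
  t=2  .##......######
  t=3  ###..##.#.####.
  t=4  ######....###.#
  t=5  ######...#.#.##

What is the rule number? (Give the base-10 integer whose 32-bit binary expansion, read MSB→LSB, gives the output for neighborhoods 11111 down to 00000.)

3672035453

  #####|#  b31=1 t=2,i=11
  ####.|#  b30=1 t=2,i=13
  ###.#|.  b29=0 t=0,i=8
  ###..|#  b28=1 t=1,i=11
  ##.##|#  b27=1 t=0,i=9
  ##.#.|.  b26=0 t=0,i=13
  ##..#|#  b25=1 t=1,i=12
  ##...|.  b24=0 t=2,i=3
  #.###|#  b23=1 t=0,i=10
  #.##.|#  b22=1 t=2,i=1
  #.#.#|.  b21=0 t=1,i=5
  #.#..|#  b20=1 t=0,i=14
  #..##|#  b19=1 t=0,i=5
  #..#.|#  b18=1 t=1,i=13
  #...#|#  b17=1 t=0,i=1
  #....|.  b16=0 t=2,i=4
  .####|#  b15=1 t=2,i=10
  .###.|#  b14=1 t=0,i=7
  .##.#|.  b13=0 t=3,i=6
  .##..|#  b12=1 t=2,i=2
  .#.##|.  b11=0 t=1,i=0
  .#.#.|.  b10=0 t=1,i=6
  .#..#|.  b9=0 t=0,i=4
  .#...|.  b8=0 t=0,i=0
  ..###|.  b7=0 t=0,i=6
  ..##.|#  b6=1 t=3,i=5
  ..#.#|#  b5=1 t=1,i=14
  ..#..|#  b4=1 t=0,i=3
  ...##|#  b3=1 t=2,i=8
  ...#.|#  b2=1 t=0,i=2
  ....#|.  b1=0 t=2,i=7
  .....|#  b0=1 t=2,i=5
  bits 11011010110111101101000001111101 = 3672035453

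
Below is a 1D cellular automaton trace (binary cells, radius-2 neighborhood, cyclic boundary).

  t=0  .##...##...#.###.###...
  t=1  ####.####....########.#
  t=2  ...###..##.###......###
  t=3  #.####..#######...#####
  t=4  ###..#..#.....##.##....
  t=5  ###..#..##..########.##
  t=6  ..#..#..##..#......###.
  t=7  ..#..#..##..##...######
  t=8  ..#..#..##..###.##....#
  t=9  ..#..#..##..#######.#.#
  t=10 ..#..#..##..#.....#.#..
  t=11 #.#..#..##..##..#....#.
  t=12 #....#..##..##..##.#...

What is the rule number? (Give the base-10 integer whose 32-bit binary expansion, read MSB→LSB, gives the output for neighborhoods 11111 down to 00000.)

971010522

  ##### -> .   bit 31 = 0  t=1,i=1
  ####. -> .   bit 30 = 0  t=1,i=2
  ###.# -> #   bit 29 = 1  t=0,i=15
  ###.. -> #   bit 28 = 1  t=0,i=19
  ##.## -> #   bit 27 = 1  t=0,i=16
  ##.#. -> .   bit 26 = 0  t=9,i=19
  ##..# -> .   bit 25 = 0  t=2,i=6
  ##... -> #   bit 24 = 1  t=0,i=3
  #.### -> #   bit 23 = 1  t=0,i=13
  #.##. -> #   bit 22 = 1  t=4,i=17
  #.#.# -> #   bit 21 = 1  t=9,i=20
  #.#.. -> .   bit 20 = 0  t=9,i=22
  #..## -> .   bit 19 = 0  t=2,i=7
  #..#. -> .   bit 18 = 0  t=4,i=4
  #...# -> .   bit 17 = 0  t=0,i=4
  #.... -> .   bit 16 = 0  t=0,i=21
  .#### -> .   bit 15 = 0  t=1,i=0
  .###. -> #   bit 14 = 1  t=0,i=14
  .##.# -> #   bit 13 = 1  t=2,i=9
  .##.. -> #   bit 12 = 1  t=0,i=2
  .#.## -> .   bit 11 = 0  t=0,i=12
  .#.#. -> .   bit 10 = 0  t=9,i=21
  .#..# -> .   bit 9 = 0  t=4,i=6
  .#... -> #   bit 8 = 1  t=4,i=9
  ..### -> #   bit 7 = 1  t=1,i=13
  ..##. -> #   bit 6 = 1  t=0,i=1
  ..#.# -> .   bit 5 = 0  t=0,i=11
  ..#.. -> #   bit 4 = 1  t=4,i=5
  ...## -> #   bit 3 = 1  t=0,i=0
  ...#. -> .   bit 2 = 0  t=0,i=10
  ....# -> #   bit 1 = 1  t=0,i=22
  ..... -> .   bit 0 = 0  t=2,i=16
  bits 00111001111000000111000111011010 = 971010522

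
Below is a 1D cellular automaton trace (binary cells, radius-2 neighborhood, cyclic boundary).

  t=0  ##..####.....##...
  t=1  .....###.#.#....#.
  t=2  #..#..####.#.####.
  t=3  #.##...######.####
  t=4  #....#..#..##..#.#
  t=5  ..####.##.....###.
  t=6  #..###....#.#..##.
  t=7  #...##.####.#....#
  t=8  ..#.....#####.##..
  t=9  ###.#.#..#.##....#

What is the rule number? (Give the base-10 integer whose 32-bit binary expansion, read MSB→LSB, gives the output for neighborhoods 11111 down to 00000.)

1949812790

  [31] ##### => .  t=3,i=9
  [30] ####. => #  t=0,i=6
  [29] ###.# => #  t=1,i=7
  [28] ###.. => #  t=0,i=7
  [27] ##.## => .  t=3,i=1
  [26] ##.#. => #  t=1,i=8
  [25] ##..# => .  t=0,i=2
  [24] ##... => .  t=0,i=8
  [23] #.### => .  t=2,i=13
  [22] #.##. => .  t=3,i=2
  [21] #.#.# => #  t=1,i=9
  [20] #.#.. => #  t=1,i=11
  [19] #..## => .  t=0,i=3
  [18] #..#. => #  t=2,i=2
  [17] #...# => #  t=0,i=16
  [16] #.... => #  t=0,i=9
  [15] .#### => #  t=0,i=5
  [14] .###. => #  t=1,i=6
  [13] .##.# => .  t=6,i=16
  [12] .##.. => .  t=0,i=1
  [11] .#.## => #  t=2,i=12
  [10] .#.#. => .  t=1,i=10
  [9] .#..# => .  t=2,i=1
  [8] .#... => .  t=1,i=12
  [7] ..### => .  t=0,i=4
  [6] ..##. => .  t=0,i=0
  [5] ..#.# => #  t=4,i=15
  [4] ..#.. => #  t=1,i=16
  [3] ...## => .  t=0,i=12
  [2] ...#. => #  t=1,i=15
  [1] ....# => #  t=0,i=11
  [0] ..... => .  t=0,i=10
  bits 01110100001101111100100000110110 = 1949812790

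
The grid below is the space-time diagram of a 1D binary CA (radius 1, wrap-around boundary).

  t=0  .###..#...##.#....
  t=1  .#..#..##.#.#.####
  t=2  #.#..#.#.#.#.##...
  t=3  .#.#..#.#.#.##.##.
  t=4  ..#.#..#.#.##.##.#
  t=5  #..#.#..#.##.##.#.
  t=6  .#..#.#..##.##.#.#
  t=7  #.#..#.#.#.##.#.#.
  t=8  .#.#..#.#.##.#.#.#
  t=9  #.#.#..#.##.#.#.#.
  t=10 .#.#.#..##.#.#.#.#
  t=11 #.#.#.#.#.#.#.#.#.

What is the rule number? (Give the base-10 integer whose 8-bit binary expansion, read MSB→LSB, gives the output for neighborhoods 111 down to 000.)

57

  nb ###: next=.  (t=0,i=2, bit7=0)
  nb ##.: next=.  (t=0,i=3, bit6=0)
  nb #.#: next=#  (t=0,i=12, bit5=1)
  nb #..: next=#  (t=0,i=4, bit4=1)
  nb .##: next=#  (t=0,i=1, bit3=1)
  nb .#.: next=.  (t=0,i=6, bit2=0)
  nb ..#: next=.  (t=0,i=0, bit1=0)
  nb ...: next=#  (t=0,i=8, bit0=1)
  bits 00111001 = 57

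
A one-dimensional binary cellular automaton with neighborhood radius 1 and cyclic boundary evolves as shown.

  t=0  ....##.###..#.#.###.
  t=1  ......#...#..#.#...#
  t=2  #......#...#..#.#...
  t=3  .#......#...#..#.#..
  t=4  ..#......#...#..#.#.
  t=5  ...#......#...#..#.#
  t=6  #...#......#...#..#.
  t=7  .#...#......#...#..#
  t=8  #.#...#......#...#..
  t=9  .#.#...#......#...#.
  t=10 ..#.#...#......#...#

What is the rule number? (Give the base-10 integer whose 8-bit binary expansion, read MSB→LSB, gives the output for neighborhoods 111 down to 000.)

48

  ###|.  b7=0 t=0,i=8
  ##.|.  b6=0 t=0,i=5
  #.#|#  b5=1 t=0,i=6
  #..|#  b4=1 t=0,i=10
  .##|.  b3=0 t=0,i=4
  .#.|.  b2=0 t=0,i=12
  ..#|.  b1=0 t=0,i=3
  ...|.  b0=0 t=0,i=0
  bits 00110000 = 48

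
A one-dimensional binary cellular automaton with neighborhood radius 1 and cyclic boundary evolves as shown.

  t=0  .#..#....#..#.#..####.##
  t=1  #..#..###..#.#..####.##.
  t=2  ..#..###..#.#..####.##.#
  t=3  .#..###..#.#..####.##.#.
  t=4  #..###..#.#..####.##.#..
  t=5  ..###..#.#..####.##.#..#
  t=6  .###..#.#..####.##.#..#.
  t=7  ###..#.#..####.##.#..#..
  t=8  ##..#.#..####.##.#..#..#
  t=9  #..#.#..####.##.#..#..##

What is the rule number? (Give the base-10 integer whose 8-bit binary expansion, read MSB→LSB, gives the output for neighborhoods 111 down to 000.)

171

  ###|#  b7=1 t=0,i=18
  ##.|.  b6=0 t=0,i=20
  #.#|#  b5=1 t=0,i=0
  #..|.  b4=0 t=0,i=2
  .##|#  b3=1 t=0,i=17
  .#.|.  b2=0 t=0,i=1
  ..#|#  b1=1 t=0,i=3
  ...|#  b0=1 t=0,i=6
  bits 10101011 = 171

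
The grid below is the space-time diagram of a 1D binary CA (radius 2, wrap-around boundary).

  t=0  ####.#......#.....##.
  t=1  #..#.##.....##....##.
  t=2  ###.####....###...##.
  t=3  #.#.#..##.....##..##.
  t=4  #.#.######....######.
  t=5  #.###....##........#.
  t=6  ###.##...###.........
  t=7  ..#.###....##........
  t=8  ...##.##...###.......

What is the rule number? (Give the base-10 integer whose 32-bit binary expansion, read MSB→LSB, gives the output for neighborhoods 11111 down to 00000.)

872168272

  ##### -> .   bit 31 = 0  t=4,i=6
  ####. -> .   bit 30 = 0  t=0,i=2
  ###.# -> #   bit 29 = 1  t=0,i=3
  ###.. -> #   bit 28 = 1  t=2,i=7
  ##.## -> .   bit 27 = 0  t=0,i=20
  ##.#. -> .   bit 26 = 0  t=0,i=4
  ##..# -> #   bit 25 = 1  t=3,i=16
  ##... -> #   bit 24 = 1  t=1,i=7
  #.### -> #   bit 23 = 1  t=0,i=0
  #.##. -> #   bit 22 = 1  t=1,i=5
  #.#.# -> #   bit 21 = 1  t=3,i=0
  #.#.. -> #   bit 20 = 1  t=0,i=5
  #..## -> #   bit 19 = 1  t=3,i=6
  #..#. -> #   bit 18 = 1  t=1,i=2
  #...# -> .   bit 17 = 0  t=2,i=16
  #.... -> .   bit 16 = 0  t=0,i=7
  .#### -> .   bit 15 = 0  t=0,i=1
  .###. -> .   bit 14 = 0  t=2,i=1
  .##.# -> #   bit 13 = 1  t=0,i=19
  .##.. -> #   bit 12 = 1  t=1,i=6
  .#.## -> #   bit 11 = 1  t=1,i=4
  .#.#. -> .   bit 10 = 0  t=3,i=1
  .#..# -> #   bit 9 = 1  t=1,i=1
  .#... -> #   bit 8 = 1  t=0,i=6
  ..### -> .   bit 7 = 0  t=2,i=12
  ..##. -> #   bit 6 = 1  t=0,i=18
  ..#.# -> .   bit 5 = 0  t=1,i=3
  ..#.. -> #   bit 4 = 1  t=0,i=12
  ...## -> .   bit 3 = 0  t=0,i=17
  ...#. -> .   bit 2 = 0  t=0,i=11
  ....# -> .   bit 1 = 0  t=0,i=10
  ..... -> .   bit 0 = 0  t=0,i=8
  bits 00110011111111000011101101010000 = 872168272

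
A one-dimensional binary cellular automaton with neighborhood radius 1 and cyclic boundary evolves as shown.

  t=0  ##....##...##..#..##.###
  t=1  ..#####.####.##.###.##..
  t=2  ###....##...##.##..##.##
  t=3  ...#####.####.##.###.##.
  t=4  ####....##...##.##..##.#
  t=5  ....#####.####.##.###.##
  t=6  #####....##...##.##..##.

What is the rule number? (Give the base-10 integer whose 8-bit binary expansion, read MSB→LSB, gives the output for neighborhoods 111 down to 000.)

  [7] ### => .  t=0,i=0
  [6] ##. => .  t=0,i=1
  [5] #.# => #  t=0,i=20
  [4] #.. => #  t=0,i=2
  [3] .## => #  t=0,i=6
  [2] .#. => .  t=0,i=15
  [1] ..# => #  t=0,i=5
  [0] ... => #  t=0,i=3
  bits 00111011 = 59

59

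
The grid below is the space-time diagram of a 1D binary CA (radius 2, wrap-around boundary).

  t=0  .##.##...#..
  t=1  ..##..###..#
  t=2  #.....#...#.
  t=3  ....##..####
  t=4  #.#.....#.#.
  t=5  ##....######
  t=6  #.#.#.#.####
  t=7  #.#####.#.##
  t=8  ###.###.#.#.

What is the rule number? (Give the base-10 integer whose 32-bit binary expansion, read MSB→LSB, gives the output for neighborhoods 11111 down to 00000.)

  #####|#  b31=1 t=5,i=8
  ####.|#  b30=1 t=3,i=10
  ###.#|#  b29=1 t=6,i=0
  ###..|.  b28=0 t=1,i=8
  ##.##|#  b27=1 t=0,i=3
  ##.#.|.  b26=0 t=6,i=1
  ##..#|.  b25=0 t=1,i=4
  ##...|#  b24=1 t=0,i=6
  #.###|#  b23=1 t=6,i=8
  #.##.|.  b22=0 t=0,i=4
  #.#.#|#  b21=1 t=4,i=0
  #.#..|.  b20=0 t=2,i=0
  #..##|.  b19=0 t=1,i=1
  #..#.|#  b18=1 t=1,i=10
  #...#|#  b17=1 t=0,i=7
  #....|.  b16=0 t=2,i=2
  .####|.  b15=0 t=3,i=9
  .###.|.  b14=0 t=1,i=7
  .##.#|#  b13=1 t=0,i=2
  .##..|.  b12=0 t=0,i=5
  .#.##|.  b11=0 t=6,i=7
  .#.#.|#  b10=1 t=2,i=11
  .#..#|#  b9=1 t=1,i=0
  .#...|.  b8=0 t=0,i=10
  ..###|#  b7=1 t=1,i=6
  ..##.|.  b6=0 t=0,i=1
  ..#.#|#  b5=1 t=2,i=10
  ..#..|.  b4=0 t=0,i=9
  ...##|.  b3=0 t=0,i=0
  ...#.|#  b2=1 t=0,i=8
  ....#|#  b1=1 t=2,i=4
  .....|.  b0=0 t=2,i=3
  bits 11101001101001100010011010100110 = 3919980198

3919980198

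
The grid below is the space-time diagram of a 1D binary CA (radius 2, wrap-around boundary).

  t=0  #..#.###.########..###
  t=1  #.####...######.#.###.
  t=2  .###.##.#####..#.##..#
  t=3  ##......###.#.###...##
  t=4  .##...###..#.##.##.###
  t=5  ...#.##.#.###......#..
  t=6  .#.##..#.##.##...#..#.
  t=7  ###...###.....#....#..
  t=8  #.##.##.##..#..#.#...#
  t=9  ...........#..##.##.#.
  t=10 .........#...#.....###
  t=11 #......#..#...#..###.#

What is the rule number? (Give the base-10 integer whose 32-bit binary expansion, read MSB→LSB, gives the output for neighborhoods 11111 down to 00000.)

  ##### -> #   bit 31 = 1  t=0,i=11
  ####. -> .   bit 30 = 0  t=0,i=15
  ###.# -> .   bit 29 = 0  t=0,i=7
  ###.. -> #   bit 28 = 1  t=0,i=0
  ##.## -> .   bit 27 = 0  t=0,i=8
  ##.#. -> #   bit 26 = 1  t=1,i=15
  ##..# -> .   bit 25 = 0  t=0,i=1
  ##... -> #   bit 24 = 1  t=1,i=6
  #.### -> #   bit 23 = 1  t=0,i=5
  #.##. -> .   bit 22 = 0  t=2,i=5
  #.#.# -> .   bit 21 = 0  t=1,i=0
  #.#.. -> #   bit 20 = 1  t=8,i=17
  #..## -> #   bit 19 = 1  t=0,i=18
  #..#. -> #   bit 18 = 1  t=0,i=2
  #...# -> .   bit 17 = 0  t=1,i=7
  #.... -> .   bit 16 = 0  t=3,i=3
  .#### -> #   bit 15 = 1  t=0,i=10
  .###. -> .   bit 14 = 0  t=0,i=6
  .##.# -> .   bit 13 = 0  t=2,i=6
  .##.. -> .   bit 12 = 0  t=2,i=18
  .#.## -> #   bit 11 = 1  t=0,i=4
  .#.#. -> .   bit 10 = 0  t=8,i=16
  .#..# -> .   bit 9 = 0  t=6,i=18
  .#... -> #   bit 8 = 1  t=5,i=20
  ..### -> #   bit 7 = 1  t=0,i=19
  ..##. -> .   bit 6 = 0  t=8,i=21
  ..#.# -> #   bit 5 = 1  t=0,i=3
  ..#.. -> .   bit 4 = 0  t=5,i=19
  ...## -> #   bit 3 = 1  t=1,i=8
  ...#. -> .   bit 2 = 0  t=5,i=2
  ....# -> #   bit 1 = 1  t=3,i=6
  ..... -> .   bit 0 = 0  t=3,i=4
  bits 10010101100111001000100110101010 = 2510064042

2510064042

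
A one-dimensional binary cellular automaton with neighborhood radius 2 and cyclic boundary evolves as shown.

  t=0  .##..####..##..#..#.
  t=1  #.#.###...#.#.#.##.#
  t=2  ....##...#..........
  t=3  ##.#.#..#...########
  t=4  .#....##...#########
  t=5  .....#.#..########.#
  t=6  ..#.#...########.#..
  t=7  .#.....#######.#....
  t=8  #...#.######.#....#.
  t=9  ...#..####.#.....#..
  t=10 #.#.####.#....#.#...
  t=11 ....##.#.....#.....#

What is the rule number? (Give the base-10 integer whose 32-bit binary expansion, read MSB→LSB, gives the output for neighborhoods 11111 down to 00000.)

2693583501

  ##### -> #   bit 31 = 1  t=3,i=14
  ####. -> .   bit 30 = 0  t=0,i=7
  ###.# -> #   bit 29 = 1  t=3,i=1
  ###.. -> .   bit 28 = 0  t=0,i=8
  ##.## -> .   bit 27 = 0  t=1,i=18
  ##.#. -> .   bit 26 = 0  t=1,i=1
  ##..# -> .   bit 25 = 0  t=0,i=3
  ##... -> .   bit 24 = 0  t=1,i=7
  #.### -> #   bit 23 = 1  t=1,i=4
  #.##. -> .   bit 22 = 0  t=1,i=16
  #.#.# -> .   bit 21 = 0  t=1,i=2
  #.#.. -> .   bit 20 = 0  t=3,i=5
  #..## -> #   bit 19 = 1  t=0,i=0
  #..#. -> #   bit 18 = 1  t=0,i=14
  #...# -> .   bit 17 = 0  t=1,i=8
  #.... -> .   bit 16 = 0  t=2,i=11
  .#### -> #   bit 15 = 1  t=0,i=6
  .###. -> #   bit 14 = 1  t=1,i=5
  .##.# -> .   bit 13 = 0  t=1,i=0
  .##.. -> #   bit 12 = 1  t=0,i=2
  .#.## -> .   bit 11 = 0  t=1,i=3
  .#.#. -> .   bit 10 = 0  t=1,i=11
  .#..# -> #   bit 9 = 1  t=0,i=16
  .#... -> .   bit 8 = 0  t=2,i=10
  ..### -> #   bit 7 = 1  t=0,i=5
  ..##. -> .   bit 6 = 0  t=0,i=1
  ..#.# -> .   bit 5 = 0  t=1,i=10
  ..#.. -> .   bit 4 = 0  t=0,i=15
  ...## -> #   bit 3 = 1  t=2,i=3
  ...#. -> #   bit 2 = 1  t=1,i=9
  ....# -> .   bit 1 = 0  t=2,i=2
  ..... -> #   bit 0 = 1  t=2,i=0
  bits 10100000100011001101001010001101 = 2693583501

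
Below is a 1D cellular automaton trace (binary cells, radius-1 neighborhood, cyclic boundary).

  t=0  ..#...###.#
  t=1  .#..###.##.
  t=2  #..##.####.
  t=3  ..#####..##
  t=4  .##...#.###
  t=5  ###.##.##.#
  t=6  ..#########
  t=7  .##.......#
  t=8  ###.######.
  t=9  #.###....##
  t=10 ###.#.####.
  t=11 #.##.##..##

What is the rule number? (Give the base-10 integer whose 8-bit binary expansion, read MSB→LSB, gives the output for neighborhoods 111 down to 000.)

  nb ###: next=.  (t=0,i=7, bit7=0)
  nb ##.: next=#  (t=0,i=8, bit6=1)
  nb #.#: next=#  (t=0,i=9, bit5=1)
  nb #..: next=.  (t=0,i=0, bit4=0)
  nb .##: next=#  (t=0,i=6, bit3=1)
  nb .#.: next=.  (t=0,i=2, bit2=0)
  nb ..#: next=#  (t=0,i=1, bit1=1)
  nb ...: next=#  (t=0,i=4, bit0=1)
  bits 01101011 = 107

107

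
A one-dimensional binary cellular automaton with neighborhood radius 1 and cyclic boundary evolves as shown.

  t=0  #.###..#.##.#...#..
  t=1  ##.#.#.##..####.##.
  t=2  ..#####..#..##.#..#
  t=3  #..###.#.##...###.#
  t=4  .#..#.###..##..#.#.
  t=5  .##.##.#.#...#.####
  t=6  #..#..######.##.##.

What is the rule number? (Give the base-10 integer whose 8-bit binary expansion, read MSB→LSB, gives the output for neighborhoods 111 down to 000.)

  ### -> #   bit 7 = 1  t=0,i=3
  ##. -> .   bit 6 = 0  t=0,i=4
  #.# -> #   bit 5 = 1  t=0,i=1
  #.. -> #   bit 4 = 1  t=0,i=5
  .## -> .   bit 3 = 0  t=0,i=2
  .#. -> #   bit 2 = 1  t=0,i=0
  ..# -> .   bit 1 = 0  t=0,i=6
  ... -> #   bit 0 = 1  t=0,i=14
  bits 10110101 = 181

181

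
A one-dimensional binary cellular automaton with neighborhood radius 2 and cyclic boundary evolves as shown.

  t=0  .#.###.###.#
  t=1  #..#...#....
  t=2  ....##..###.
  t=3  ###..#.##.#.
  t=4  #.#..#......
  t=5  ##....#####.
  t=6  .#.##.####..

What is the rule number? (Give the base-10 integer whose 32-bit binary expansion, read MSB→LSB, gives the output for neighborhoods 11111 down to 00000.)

3498808739

  #####|#  b31=1 t=5,i=8
  ####.|#  b30=1 t=5,i=9
  ###.#|.  b29=0 t=0,i=5
  ###..|#  b28=1 t=2,i=10
  ##.##|.  b27=0 t=0,i=6
  ##.#.|.  b26=0 t=0,i=10
  ##..#|.  b25=0 t=2,i=6
  ##...|.  b24=0 t=2,i=11
  #.###|#  b23=1 t=0,i=3
  #.##.|.  b22=0 t=3,i=7
  #.#.#|.  b21=0 t=0,i=1
  #.#..|.  b20=0 t=4,i=2
  #..##|#  b19=1 t=2,i=7
  #..#.|.  b18=0 t=1,i=2
  #...#|#  b17=1 t=1,i=5
  #....|#  b16=1 t=1,i=9
  .####|#  b15=1 t=5,i=7
  .###.|.  b14=0 t=0,i=4
  .##.#|.  b13=0 t=3,i=8
  .##..|#  b12=1 t=2,i=5
  .#.##|.  b11=0 t=0,i=2
  .#.#.|#  b10=1 t=0,i=0
  .#..#|.  b9=0 t=1,i=1
  .#...|#  b8=1 t=1,i=4
  ..###|#  b7=1 t=2,i=8
  ..##.|.  b6=0 t=2,i=4
  ..#.#|#  b5=1 t=3,i=5
  ..#..|.  b4=0 t=1,i=0
  ...##|.  b3=0 t=2,i=3
  ...#.|.  b2=0 t=1,i=6
  ....#|#  b1=1 t=1,i=10
  .....|#  b0=1 t=2,i=1
  bits 11010000100010111001010110100011 = 3498808739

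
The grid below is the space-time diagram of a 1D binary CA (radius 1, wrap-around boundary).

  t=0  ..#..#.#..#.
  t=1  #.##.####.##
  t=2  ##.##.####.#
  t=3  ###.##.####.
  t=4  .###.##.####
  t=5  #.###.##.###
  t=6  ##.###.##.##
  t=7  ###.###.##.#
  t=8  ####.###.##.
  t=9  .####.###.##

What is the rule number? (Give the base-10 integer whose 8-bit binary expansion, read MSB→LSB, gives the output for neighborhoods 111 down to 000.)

245

  [7] ### => #  t=1,i=6
  [6] ##. => #  t=1,i=0
  [5] #.# => #  t=0,i=6
  [4] #.. => #  t=0,i=3
  [3] .## => .  t=1,i=2
  [2] .#. => #  t=0,i=2
  [1] ..# => .  t=0,i=1
  [0] ... => #  t=0,i=0
  bits 11110101 = 245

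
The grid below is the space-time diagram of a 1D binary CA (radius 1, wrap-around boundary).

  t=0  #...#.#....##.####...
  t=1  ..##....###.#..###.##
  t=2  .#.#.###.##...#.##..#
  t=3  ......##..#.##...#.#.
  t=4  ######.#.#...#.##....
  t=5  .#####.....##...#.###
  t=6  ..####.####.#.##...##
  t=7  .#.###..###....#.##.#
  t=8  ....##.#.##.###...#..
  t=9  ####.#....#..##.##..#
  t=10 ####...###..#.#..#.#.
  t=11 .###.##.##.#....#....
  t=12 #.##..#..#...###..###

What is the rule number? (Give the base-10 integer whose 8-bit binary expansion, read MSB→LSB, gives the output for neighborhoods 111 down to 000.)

195

  ###|#  b7=1 t=0,i=15
  ##.|#  b6=1 t=0,i=12
  #.#|.  b5=0 t=0,i=5
  #..|.  b4=0 t=0,i=1
  .##|.  b3=0 t=0,i=11
  .#.|.  b2=0 t=0,i=0
  ..#|#  b1=1 t=0,i=3
  ...|#  b0=1 t=0,i=2
  bits 11000011 = 195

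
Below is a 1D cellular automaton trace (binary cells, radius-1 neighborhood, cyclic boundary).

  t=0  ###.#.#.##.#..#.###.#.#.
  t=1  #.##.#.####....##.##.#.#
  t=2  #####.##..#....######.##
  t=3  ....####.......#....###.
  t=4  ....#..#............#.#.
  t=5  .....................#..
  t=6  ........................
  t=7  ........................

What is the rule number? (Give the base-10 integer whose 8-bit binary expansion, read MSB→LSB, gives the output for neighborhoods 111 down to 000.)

104

  nb ###: next=.  (t=0,i=1, bit7=0)
  nb ##.: next=#  (t=0,i=2, bit6=1)
  nb #.#: next=#  (t=0,i=3, bit5=1)
  nb #..: next=.  (t=0,i=12, bit4=0)
  nb .##: next=#  (t=0,i=0, bit3=1)
  nb .#.: next=.  (t=0,i=4, bit2=0)
  nb ..#: next=.  (t=0,i=13, bit1=0)
  nb ...: next=.  (t=1,i=12, bit0=0)
  bits 01101000 = 104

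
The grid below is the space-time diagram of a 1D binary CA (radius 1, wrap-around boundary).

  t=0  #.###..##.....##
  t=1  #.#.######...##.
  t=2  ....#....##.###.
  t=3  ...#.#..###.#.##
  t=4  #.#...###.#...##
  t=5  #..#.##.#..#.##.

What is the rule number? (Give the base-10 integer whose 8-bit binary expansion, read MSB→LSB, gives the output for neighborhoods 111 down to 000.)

  ### -> .   bit 7 = 0  t=0,i=3
  ##. -> #   bit 6 = 1  t=0,i=0
  #.# -> .   bit 5 = 0  t=0,i=1
  #.. -> #   bit 4 = 1  t=0,i=5
  .## -> #   bit 3 = 1  t=0,i=2
  .#. -> .   bit 2 = 0  t=1,i=0
  ..# -> #   bit 1 = 1  t=0,i=6
  ... -> .   bit 0 = 0  t=0,i=10
  bits 01011010 = 90

90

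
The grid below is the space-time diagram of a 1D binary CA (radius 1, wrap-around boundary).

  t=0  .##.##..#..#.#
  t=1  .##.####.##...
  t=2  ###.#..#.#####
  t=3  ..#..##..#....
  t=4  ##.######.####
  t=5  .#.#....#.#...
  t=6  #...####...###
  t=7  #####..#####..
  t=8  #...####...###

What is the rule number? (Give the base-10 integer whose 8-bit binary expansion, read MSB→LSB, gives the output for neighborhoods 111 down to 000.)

91

  nb ###: next=.  (t=1,i=5, bit7=0)
  nb ##.: next=#  (t=0,i=2, bit6=1)
  nb #.#: next=.  (t=0,i=0, bit5=0)
  nb #..: next=#  (t=0,i=6, bit4=1)
  nb .##: next=#  (t=0,i=1, bit3=1)
  nb .#.: next=.  (t=0,i=8, bit2=0)
  nb ..#: next=#  (t=0,i=7, bit1=1)
  nb ...: next=#  (t=1,i=12, bit0=1)
  bits 01011011 = 91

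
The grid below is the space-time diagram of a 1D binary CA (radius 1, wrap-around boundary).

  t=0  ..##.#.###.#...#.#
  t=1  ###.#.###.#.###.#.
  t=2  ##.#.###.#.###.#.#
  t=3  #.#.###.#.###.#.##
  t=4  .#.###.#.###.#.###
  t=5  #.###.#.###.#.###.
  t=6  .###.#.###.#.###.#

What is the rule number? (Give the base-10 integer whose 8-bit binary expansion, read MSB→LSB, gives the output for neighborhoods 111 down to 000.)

187

  ###|#  b7=1 t=0,i=8
  ##.|.  b6=0 t=0,i=3
  #.#|#  b5=1 t=0,i=4
  #..|#  b4=1 t=0,i=0
  .##|#  b3=1 t=0,i=2
  .#.|.  b2=0 t=0,i=5
  ..#|#  b1=1 t=0,i=1
  ...|#  b0=1 t=0,i=13
  bits 10111011 = 187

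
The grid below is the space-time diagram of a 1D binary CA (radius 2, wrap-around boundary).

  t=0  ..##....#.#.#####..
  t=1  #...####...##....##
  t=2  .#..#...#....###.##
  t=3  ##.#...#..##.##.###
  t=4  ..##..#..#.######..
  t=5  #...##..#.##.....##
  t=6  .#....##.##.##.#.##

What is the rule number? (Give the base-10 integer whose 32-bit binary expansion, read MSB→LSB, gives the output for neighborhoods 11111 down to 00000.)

266168454

  #####|.  b31=0 t=0,i=14
  ####.|.  b30=0 t=0,i=15
  ###.#|.  b29=0 t=2,i=15
  ###..|.  b28=0 t=0,i=16
  ##.##|#  b27=1 t=2,i=16
  ##.#.|#  b26=1 t=2,i=0
  ##..#|#  b25=1 t=4,i=4
  ##...|#  b24=1 t=0,i=4
  #.###|#  b23=1 t=0,i=12
  #.##.|#  b22=1 t=2,i=17
  #.#.#|.  b21=0 t=0,i=10
  #.#..|#  b20=1 t=2,i=1
  #..##|#  b19=1 t=3,i=9
  #..#.|#  b18=1 t=2,i=3
  #...#|.  b17=0 t=1,i=2
  #....|#  b16=1 t=0,i=5
  .####|.  b15=0 t=0,i=13
  .###.|#  b14=1 t=1,i=18
  .##.#|#  b13=1 t=2,i=18
  .##..|.  b12=0 t=0,i=3
  .#.##|#  b11=1 t=0,i=11
  .#.#.|.  b10=0 t=0,i=9
  .#..#|.  b9=0 t=2,i=2
  .#...|.  b8=0 t=2,i=5
  ..###|#  b7=1 t=1,i=4
  ..##.|.  b6=0 t=0,i=2
  ..#.#|.  b5=0 t=0,i=8
  ..#..|.  b4=0 t=2,i=4
  ...##|.  b3=0 t=0,i=1
  ...#.|#  b2=1 t=0,i=7
  ....#|#  b1=1 t=0,i=0
  .....|.  b0=0 t=5,i=14
  bits 00001111110111010110100010000110 = 266168454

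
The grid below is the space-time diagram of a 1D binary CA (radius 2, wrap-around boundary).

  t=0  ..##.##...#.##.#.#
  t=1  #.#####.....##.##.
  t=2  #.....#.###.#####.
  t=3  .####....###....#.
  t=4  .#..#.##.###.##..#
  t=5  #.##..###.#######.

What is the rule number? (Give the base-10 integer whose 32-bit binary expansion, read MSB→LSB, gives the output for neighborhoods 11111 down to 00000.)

  ##### -> .   bit 31 = 0  t=1,i=4
  ####. -> .   bit 30 = 0  t=1,i=5
  ###.# -> #   bit 29 = 1  t=2,i=10
  ###.. -> #   bit 28 = 1  t=1,i=6
  ##.## -> #   bit 27 = 1  t=0,i=4
  ##.#. -> .   bit 26 = 0  t=0,i=14
  ##..# -> #   bit 25 = 1  t=4,i=15
  ##... -> .   bit 24 = 0  t=0,i=7
  #.### -> .   bit 23 = 0  t=1,i=2
  #.##. -> #   bit 22 = 1  t=0,i=5
  #.#.# -> #   bit 21 = 1  t=0,i=15
  #.#.. -> .   bit 20 = 0  t=0,i=17
  #..## -> .   bit 19 = 0  t=0,i=1
  #..#. -> #   bit 18 = 1  t=4,i=3
  #...# -> .   bit 17 = 0  t=0,i=8
  #.... -> #   bit 16 = 1  t=1,i=8
  .#### -> .   bit 15 = 0  t=1,i=3
  .###. -> #   bit 14 = 1  t=2,i=9
  .##.# -> #   bit 13 = 1  t=0,i=3
  .##.. -> #   bit 12 = 1  t=0,i=6
  .#.## -> .   bit 11 = 0  t=0,i=11
  .#.#. -> #   bit 10 = 1  t=0,i=16
  .#..# -> #   bit 9 = 1  t=0,i=0
  .#... -> #   bit 8 = 1  t=2,i=1
  ..### -> #   bit 7 = 1  t=3,i=1
  ..##. -> #   bit 6 = 1  t=0,i=2
  ..#.# -> .   bit 5 = 0  t=0,i=10
  ..#.. -> .   bit 4 = 0  t=3,i=16
  ...## -> .   bit 3 = 0  t=1,i=11
  ...#. -> .   bit 2 = 0  t=0,i=9
  ....# -> #   bit 1 = 1  t=1,i=10
  ..... -> #   bit 0 = 1  t=1,i=9
  bits 00111010011001010111011111000011 = 979728323

979728323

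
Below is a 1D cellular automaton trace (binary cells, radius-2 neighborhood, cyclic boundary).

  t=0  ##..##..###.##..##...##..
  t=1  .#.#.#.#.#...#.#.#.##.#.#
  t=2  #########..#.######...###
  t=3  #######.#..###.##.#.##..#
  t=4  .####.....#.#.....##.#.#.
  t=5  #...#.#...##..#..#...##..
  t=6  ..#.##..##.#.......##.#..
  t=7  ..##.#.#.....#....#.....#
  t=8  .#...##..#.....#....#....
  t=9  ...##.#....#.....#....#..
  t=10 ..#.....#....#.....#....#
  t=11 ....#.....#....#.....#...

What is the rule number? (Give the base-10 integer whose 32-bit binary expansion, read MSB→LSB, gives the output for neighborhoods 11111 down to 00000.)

  nb #####: next=#  (t=2,i=0, bit31=1)
  nb ####.: next=.  (t=2,i=7, bit30=0)
  nb ###.#: next=.  (t=0,i=10, bit29=0)
  nb ###..: next=#  (t=2,i=8, bit28=1)
  nb ##.##: next=.  (t=0,i=11, bit27=0)
  nb ##.#.: next=.  (t=1,i=21, bit26=0)
  nb ##..#: next=.  (t=0,i=2, bit25=0)
  nb ##...: next=.  (t=0,i=18, bit24=0)
  nb #.###: next=#  (t=2,i=13, bit23=1)
  nb #.##.: next=.  (t=0,i=12, bit22=0)
  nb #.#.#: next=#  (t=1,i=1, bit21=1)
  nb #.#..: next=.  (t=1,i=9, bit20=0)
  nb #..##: next=#  (t=0,i=3, bit19=1)
  nb #..#.: next=.  (t=2,i=10, bit18=0)
  nb #...#: next=#  (t=0,i=19, bit17=1)
  nb #....: next=#  (t=4,i=6, bit16=1)
  nb .####: next=.  (t=2,i=14, bit15=0)
  nb .###.: next=#  (t=0,i=9, bit14=1)
  nb .##.#: next=.  (t=1,i=20, bit13=0)
  nb .##..: next=#  (t=0,i=1, bit12=1)
  nb .#.##: next=#  (t=1,i=18, bit11=1)
  nb .#.#.: next=#  (t=1,i=0, bit10=1)
  nb .#..#: next=.  (t=3,i=9, bit9=0)
  nb .#...: next=.  (t=1,i=10, bit8=0)
  nb ..###: next=.  (t=0,i=8, bit7=0)
  nb ..##.: next=.  (t=0,i=0, bit6=0)
  nb ..#.#: next=#  (t=1,i=13, bit5=1)
  nb ..#..: next=.  (t=5,i=0, bit4=0)
  nb ...##: next=#  (t=0,i=20, bit3=1)
  nb ...#.: next=.  (t=1,i=12, bit2=0)
  nb ....#: next=.  (t=4,i=8, bit1=0)
  nb .....: next=.  (t=4,i=7, bit0=0)
  bits 10010000101010110101110000101000 = 2427149352

2427149352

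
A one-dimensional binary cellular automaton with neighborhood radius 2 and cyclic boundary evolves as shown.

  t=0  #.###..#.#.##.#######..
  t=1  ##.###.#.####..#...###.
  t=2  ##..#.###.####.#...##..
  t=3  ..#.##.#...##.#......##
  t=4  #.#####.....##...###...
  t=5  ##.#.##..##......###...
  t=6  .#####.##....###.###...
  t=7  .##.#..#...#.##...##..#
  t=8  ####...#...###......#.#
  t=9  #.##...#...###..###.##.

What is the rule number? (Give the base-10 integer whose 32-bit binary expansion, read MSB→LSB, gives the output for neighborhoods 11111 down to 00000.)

  ##### -> .   bit 31 = 0  t=0,i=16
  ####. -> #   bit 30 = 1  t=0,i=19
  ###.# -> .   bit 29 = 0  t=1,i=5
  ###.. -> #   bit 28 = 1  t=0,i=4
  ##.## -> .   bit 27 = 0  t=0,i=13
  ##.#. -> #   bit 26 = 1  t=1,i=6
  ##..# -> #   bit 25 = 1  t=0,i=5
  ##... -> .   bit 24 = 0  t=4,i=7
  #.### -> .   bit 23 = 0  t=0,i=2
  #.##. -> #   bit 22 = 1  t=0,i=11
  #.#.# -> #   bit 21 = 1  t=0,i=9
  #.#.. -> .   bit 20 = 0  t=2,i=15
  #..## -> #   bit 19 = 1  t=2,i=22
  #..#. -> .   bit 18 = 0  t=0,i=6
  #...# -> .   bit 17 = 0  t=1,i=17
  #.... -> .   bit 16 = 0  t=3,i=16
  .#### -> #   bit 15 = 1  t=0,i=15
  .###. -> #   bit 14 = 1  t=0,i=3
  .##.# -> #   bit 13 = 1  t=0,i=12
  .##.. -> .   bit 12 = 0  t=2,i=1
  .#.## -> #   bit 11 = 1  t=0,i=1
  .#.#. -> .   bit 10 = 0  t=0,i=8
  .#..# -> .   bit 9 = 0  t=7,i=5
  .#... -> .   bit 8 = 0  t=1,i=16
  ..### -> #   bit 7 = 1  t=1,i=19
  ..##. -> .   bit 6 = 0  t=2,i=0
  ..#.# -> #   bit 5 = 1  t=0,i=0
  ..#.. -> #   bit 4 = 1  t=1,i=15
  ...## -> .   bit 3 = 0  t=1,i=18
  ...#. -> .   bit 2 = 0  t=4,i=22
  ....# -> #   bit 1 = 1  t=3,i=19
  ..... -> #   bit 0 = 1  t=3,i=17
  bits 01010110011010001110100010110011 = 1449715891

1449715891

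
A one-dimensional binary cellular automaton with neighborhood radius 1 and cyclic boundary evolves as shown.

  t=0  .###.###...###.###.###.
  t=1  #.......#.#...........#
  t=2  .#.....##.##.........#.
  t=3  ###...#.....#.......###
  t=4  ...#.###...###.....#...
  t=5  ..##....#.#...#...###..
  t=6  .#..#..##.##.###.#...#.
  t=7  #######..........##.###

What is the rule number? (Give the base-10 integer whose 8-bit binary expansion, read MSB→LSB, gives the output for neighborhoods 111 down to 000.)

  nb ###: next=.  (t=0,i=2, bit7=0)
  nb ##.: next=.  (t=0,i=3, bit6=0)
  nb #.#: next=.  (t=0,i=4, bit5=0)
  nb #..: next=#  (t=0,i=8, bit4=1)
  nb .##: next=.  (t=0,i=1, bit3=0)
  nb .#.: next=#  (t=1,i=8, bit2=1)
  nb ..#: next=#  (t=0,i=0, bit1=1)
  nb ...: next=.  (t=0,i=9, bit0=0)
  bits 00010110 = 22

22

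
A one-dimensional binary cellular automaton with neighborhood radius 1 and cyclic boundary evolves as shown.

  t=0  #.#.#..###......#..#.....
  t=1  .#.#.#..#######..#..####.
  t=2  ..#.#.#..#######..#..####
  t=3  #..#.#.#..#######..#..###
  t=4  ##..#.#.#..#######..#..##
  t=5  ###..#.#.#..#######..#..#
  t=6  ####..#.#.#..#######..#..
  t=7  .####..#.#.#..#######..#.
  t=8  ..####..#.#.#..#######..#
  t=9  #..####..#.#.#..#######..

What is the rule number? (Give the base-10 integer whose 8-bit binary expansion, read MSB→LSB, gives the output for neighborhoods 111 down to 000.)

241

  nb ###: next=#  (t=0,i=8, bit7=1)
  nb ##.: next=#  (t=0,i=9, bit6=1)
  nb #.#: next=#  (t=0,i=1, bit5=1)
  nb #..: next=#  (t=0,i=5, bit4=1)
  nb .##: next=.  (t=0,i=7, bit3=0)
  nb .#.: next=.  (t=0,i=0, bit2=0)
  nb ..#: next=.  (t=0,i=6, bit1=0)
  nb ...: next=#  (t=0,i=11, bit0=1)
  bits 11110001 = 241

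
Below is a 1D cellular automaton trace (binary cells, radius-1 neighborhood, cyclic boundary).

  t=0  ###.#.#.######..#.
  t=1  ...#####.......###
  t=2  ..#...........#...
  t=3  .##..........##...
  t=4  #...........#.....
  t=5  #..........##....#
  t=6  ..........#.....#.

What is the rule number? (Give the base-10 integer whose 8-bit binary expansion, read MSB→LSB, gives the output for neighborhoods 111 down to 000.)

38

  nb ###: next=.  (t=0,i=1, bit7=0)
  nb ##.: next=.  (t=0,i=2, bit6=0)
  nb #.#: next=#  (t=0,i=3, bit5=1)
  nb #..: next=.  (t=0,i=14, bit4=0)
  nb .##: next=.  (t=0,i=0, bit3=0)
  nb .#.: next=#  (t=0,i=4, bit2=1)
  nb ..#: next=#  (t=0,i=15, bit1=1)
  nb ...: next=.  (t=1,i=1, bit0=0)
  bits 00100110 = 38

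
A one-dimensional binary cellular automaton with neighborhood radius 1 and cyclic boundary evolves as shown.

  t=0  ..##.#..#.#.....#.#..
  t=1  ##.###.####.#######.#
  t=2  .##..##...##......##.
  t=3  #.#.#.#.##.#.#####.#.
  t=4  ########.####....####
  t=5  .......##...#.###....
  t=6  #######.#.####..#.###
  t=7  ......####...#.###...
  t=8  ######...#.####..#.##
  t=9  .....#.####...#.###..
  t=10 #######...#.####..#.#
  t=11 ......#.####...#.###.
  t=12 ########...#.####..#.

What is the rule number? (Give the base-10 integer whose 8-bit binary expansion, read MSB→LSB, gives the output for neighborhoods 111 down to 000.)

  nb ###: next=.  (t=1,i=0, bit7=0)
  nb ##.: next=#  (t=0,i=3, bit6=1)
  nb #.#: next=#  (t=0,i=4, bit5=1)
  nb #..: next=.  (t=0,i=6, bit4=0)
  nb .##: next=.  (t=0,i=2, bit3=0)
  nb .#.: next=#  (t=0,i=5, bit2=1)
  nb ..#: next=#  (t=0,i=1, bit1=1)
  nb ...: next=#  (t=0,i=0, bit0=1)
  bits 01100111 = 103

103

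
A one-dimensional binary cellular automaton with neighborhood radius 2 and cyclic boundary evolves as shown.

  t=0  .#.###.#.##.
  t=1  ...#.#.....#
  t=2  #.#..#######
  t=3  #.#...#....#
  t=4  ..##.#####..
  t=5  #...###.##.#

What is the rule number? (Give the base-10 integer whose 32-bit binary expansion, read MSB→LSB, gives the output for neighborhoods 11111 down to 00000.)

2056356119

  #####|.  b31=0 t=2,i=7
  ####.|#  b30=1 t=2,i=11
  ###.#|#  b29=1 t=0,i=5
  ###..|#  b28=1 t=4,i=9
  ##.##|#  b27=1 t=4,i=4
  ##.#.|.  b26=0 t=0,i=6
  ##..#|#  b25=1 t=0,i=11
  ##...|.  b24=0 t=4,i=10
  #.###|#  b23=1 t=0,i=3
  #.##.|.  b22=0 t=0,i=9
  #.#.#|.  b21=0 t=0,i=7
  #.#..|#  b20=1 t=1,i=5
  #..##|.  b19=0 t=2,i=4
  #..#.|.  b18=0 t=0,i=0
  #...#|.  b17=0 t=1,i=1
  #....|#  b16=1 t=1,i=7
  .####|#  b15=1 t=2,i=6
  .###.|.  b14=0 t=0,i=4
  .##.#|.  b13=0 t=3,i=0
  .##..|.  b12=0 t=0,i=10
  .#.##|.  b11=0 t=0,i=2
  .#.#.|.  b10=0 t=1,i=4
  .#..#|.  b9=0 t=2,i=3
  .#...|#  b8=1 t=1,i=0
  ..###|.  b7=0 t=2,i=5
  ..##.|.  b6=0 t=3,i=11
  ..#.#|.  b5=0 t=0,i=1
  ..#..|#  b4=1 t=1,i=11
  ...##|.  b3=0 t=3,i=10
  ...#.|#  b2=1 t=1,i=2
  ....#|#  b1=1 t=1,i=9
  .....|#  b0=1 t=1,i=8
  bits 01111010100100011000000100010111 = 2056356119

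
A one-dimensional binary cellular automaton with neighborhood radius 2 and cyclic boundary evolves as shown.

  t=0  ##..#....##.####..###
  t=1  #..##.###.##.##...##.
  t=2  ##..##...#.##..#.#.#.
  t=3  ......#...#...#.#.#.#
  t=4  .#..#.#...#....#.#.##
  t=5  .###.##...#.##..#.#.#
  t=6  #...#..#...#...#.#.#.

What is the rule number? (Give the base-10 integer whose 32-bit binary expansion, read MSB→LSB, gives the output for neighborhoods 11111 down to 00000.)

1226157722

  [31] ##### => .  t=0,i=20
  [30] ####. => #  t=0,i=0
  [29] ###.# => .  t=1,i=8
  [28] ###.. => .  t=0,i=1
  [27] ##.## => #  t=0,i=11
  [26] ##.#. => .  t=1,i=20
  [25] ##..# => .  t=0,i=2
  [24] ##... => #  t=1,i=15
  [23] #.### => .  t=0,i=12
  [22] #.##. => .  t=1,i=10
  [21] #.#.# => .  t=2,i=17
  [20] #.#.. => #  t=1,i=0
  [19] #..## => .  t=0,i=17
  [18] #..#. => #  t=0,i=3
  [17] #...# => .  t=1,i=16
  [16] #.... => #  t=0,i=6
  [15] .#### => #  t=0,i=13
  [14] .###. => .  t=1,i=7
  [13] .##.# => #  t=0,i=10
  [12] .##.. => .  t=1,i=14
  [11] .#.## => #  t=2,i=10
  [10] .#.#. => #  t=2,i=16
  [9] .#..# => #  t=1,i=1
  [8] .#... => .  t=0,i=5
  [7] ..### => #  t=0,i=18
  [6] ..##. => .  t=0,i=9
  [5] ..#.# => .  t=2,i=9
  [4] ..#.. => #  t=0,i=4
  [3] ...## => #  t=0,i=8
  [2] ...#. => .  t=2,i=8
  [1] ....# => #  t=0,i=7
  [0] ..... => .  t=3,i=2
  bits 01001001000101011010111010011010 = 1226157722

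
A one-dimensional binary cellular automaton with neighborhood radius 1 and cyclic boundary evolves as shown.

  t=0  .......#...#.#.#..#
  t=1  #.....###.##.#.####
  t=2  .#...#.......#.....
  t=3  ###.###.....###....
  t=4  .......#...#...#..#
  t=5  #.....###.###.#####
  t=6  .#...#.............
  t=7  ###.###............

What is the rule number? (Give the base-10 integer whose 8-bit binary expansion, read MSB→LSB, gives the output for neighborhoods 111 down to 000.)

22

  nb ###: next=.  (t=1,i=7, bit7=0)
  nb ##.: next=.  (t=1,i=0, bit6=0)
  nb #.#: next=.  (t=0,i=12, bit5=0)
  nb #..: next=#  (t=0,i=0, bit4=1)
  nb .##: next=.  (t=1,i=6, bit3=0)
  nb .#.: next=#  (t=0,i=7, bit2=1)
  nb ..#: next=#  (t=0,i=6, bit1=1)
  nb ...: next=.  (t=0,i=1, bit0=0)
  bits 00010110 = 22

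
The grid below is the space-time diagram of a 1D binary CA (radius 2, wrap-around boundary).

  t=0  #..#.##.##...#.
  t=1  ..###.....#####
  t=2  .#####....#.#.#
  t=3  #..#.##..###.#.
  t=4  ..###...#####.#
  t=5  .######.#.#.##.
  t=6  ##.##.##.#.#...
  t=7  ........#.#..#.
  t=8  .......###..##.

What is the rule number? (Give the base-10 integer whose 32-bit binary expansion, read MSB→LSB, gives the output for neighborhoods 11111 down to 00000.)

3037613236

  nb #####: next=#  (t=1,i=12, bit31=1)
  nb ####.: next=.  (t=1,i=13, bit30=0)
  nb ###.#: next=#  (t=3,i=11, bit29=1)
  nb ###..: next=#  (t=1,i=4, bit28=1)
  nb ##.##: next=.  (t=0,i=7, bit27=0)
  nb ##.#.: next=#  (t=3,i=12, bit26=1)
  nb ##..#: next=.  (t=1,i=0, bit25=0)
  nb ##...: next=#  (t=0,i=10, bit24=1)
  nb #.###: next=.  (t=2,i=1, bit23=0)
  nb #.##.: next=.  (t=0,i=5, bit22=0)
  nb #.#.#: next=.  (t=2,i=12, bit21=0)
  nb #.#..: next=.  (t=0,i=0, bit20=0)
  nb #..##: next=#  (t=1,i=1, bit19=1)
  nb #..#.: next=#  (t=0,i=2, bit18=1)
  nb #...#: next=#  (t=0,i=11, bit17=1)
  nb #....: next=.  (t=1,i=6, bit16=0)
  nb .####: next=.  (t=1,i=11, bit15=0)
  nb .###.: next=#  (t=1,i=3, bit14=1)
  nb .##.#: next=.  (t=0,i=6, bit13=0)
  nb .##..: next=.  (t=0,i=9, bit12=0)
  nb .#.##: next=#  (t=0,i=4, bit11=1)
  nb .#.#.: next=#  (t=0,i=14, bit10=1)
  nb .#..#: next=.  (t=0,i=1, bit9=0)
  nb .#...: next=.  (t=6,i=12, bit8=0)
  nb ..###: next=#  (t=1,i=2, bit7=1)
  nb ..##.: next=.  (t=6,i=0, bit6=0)
  nb ..#.#: next=#  (t=0,i=3, bit5=1)
  nb ..#..: next=#  (t=7,i=13, bit4=1)
  nb ...##: next=.  (t=1,i=9, bit3=0)
  nb ...#.: next=#  (t=0,i=12, bit2=1)
  nb ....#: next=.  (t=1,i=8, bit1=0)
  nb .....: next=.  (t=1,i=7, bit0=0)
  bits 10110101000011100100110010110100 = 3037613236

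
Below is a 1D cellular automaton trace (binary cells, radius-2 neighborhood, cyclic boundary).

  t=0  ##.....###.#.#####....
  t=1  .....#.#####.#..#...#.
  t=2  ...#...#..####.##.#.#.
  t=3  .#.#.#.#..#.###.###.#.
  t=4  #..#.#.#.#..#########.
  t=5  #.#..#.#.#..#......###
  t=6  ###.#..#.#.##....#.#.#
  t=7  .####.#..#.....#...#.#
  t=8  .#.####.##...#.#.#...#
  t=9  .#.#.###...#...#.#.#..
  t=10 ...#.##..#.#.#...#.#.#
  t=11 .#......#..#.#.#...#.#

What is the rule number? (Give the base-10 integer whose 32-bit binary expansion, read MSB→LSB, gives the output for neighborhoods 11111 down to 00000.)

  #####|.  b31=0 t=0,i=15
  ####.|#  b30=1 t=0,i=16
  ###.#|#  b29=1 t=0,i=9
  ###..|.  b28=0 t=0,i=17
  ##.##|#  b27=1 t=2,i=14
  ##.#.|#  b26=1 t=0,i=10
  ##..#|.  b25=0 t=10,i=7
  ##...|.  b24=0 t=0,i=2
  #.###|#  b23=1 t=0,i=13
  #.##.|.  b22=0 t=2,i=15
  #.#.#|#  b21=1 t=0,i=11
  #.#..|#  b20=1 t=1,i=13
  #..##|.  b19=0 t=2,i=9
  #..#.|#  b18=1 t=1,i=15
  #...#|#  b17=1 t=1,i=18
  #....|.  b16=0 t=0,i=3
  .####|.  b15=0 t=0,i=14
  .###.|#  b14=1 t=0,i=8
  .##.#|#  b13=1 t=2,i=16
  .##..|.  b12=0 t=0,i=1
  .#.##|.  b11=0 t=0,i=12
  .#.#.|.  b10=0 t=2,i=19
  .#..#|.  b9=0 t=1,i=14
  .#...|.  b8=0 t=1,i=17
  ..###|#  b7=1 t=0,i=7
  ..##.|.  b6=0 t=0,i=0
  ..#.#|.  b5=0 t=1,i=5
  ..#..|#  b4=1 t=1,i=16
  ...##|.  b3=0 t=0,i=6
  ...#.|.  b2=0 t=1,i=4
  ....#|#  b1=1 t=0,i=5
  .....|.  b0=0 t=0,i=4
  bits 01101100101101100110000010010010 = 1823891602

1823891602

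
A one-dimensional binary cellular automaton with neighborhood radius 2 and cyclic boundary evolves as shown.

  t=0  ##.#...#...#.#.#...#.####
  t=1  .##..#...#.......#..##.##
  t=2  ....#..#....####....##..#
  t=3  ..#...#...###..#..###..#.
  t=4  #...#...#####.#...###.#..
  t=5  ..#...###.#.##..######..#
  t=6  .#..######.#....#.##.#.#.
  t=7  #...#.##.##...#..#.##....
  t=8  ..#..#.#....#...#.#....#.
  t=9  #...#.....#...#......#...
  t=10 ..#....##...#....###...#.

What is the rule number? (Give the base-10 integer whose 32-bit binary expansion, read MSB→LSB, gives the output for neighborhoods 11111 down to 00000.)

  nb #####: next=#  (t=0,i=23, bit31=1)
  nb ####.: next=.  (t=0,i=0, bit30=0)
  nb ###.#: next=#  (t=0,i=1, bit29=1)
  nb ###..: next=#  (t=2,i=15, bit28=1)
  nb ##.##: next=.  (t=1,i=0, bit27=0)
  nb ##.#.: next=#  (t=0,i=2, bit26=1)
  nb ##..#: next=.  (t=1,i=3, bit25=0)
  nb ##...: next=.  (t=2,i=16, bit24=0)
  nb #.###: next=#  (t=0,i=21, bit23=1)
  nb #.##.: next=.  (t=1,i=1, bit22=0)
  nb #.#.#: next=.  (t=0,i=13, bit21=0)
  nb #.#..: next=.  (t=0,i=3, bit20=0)
  nb #..##: next=.  (t=1,i=19, bit19=0)
  nb #..#.: next=#  (t=1,i=4, bit18=1)
  nb #...#: next=#  (t=0,i=5, bit17=1)
  nb #....: next=.  (t=1,i=11, bit16=0)
  nb .####: next=.  (t=0,i=22, bit15=0)
  nb .###.: next=#  (t=3,i=11, bit14=1)
  nb .##.#: next=#  (t=1,i=21, bit13=1)
  nb .##..: next=.  (t=1,i=2, bit12=0)
  nb .#.##: next=#  (t=0,i=20, bit11=1)
  nb .#.#.: next=.  (t=0,i=12, bit10=0)
  nb .#..#: next=.  (t=1,i=18, bit9=0)
  nb .#...: next=.  (t=0,i=4, bit8=0)
  nb ..###: next=#  (t=2,i=12, bit7=1)
  nb ..##.: next=#  (t=1,i=20, bit6=1)
  nb ..#.#: next=.  (t=0,i=11, bit5=0)
  nb ..#..: next=.  (t=0,i=7, bit4=0)
  nb ...##: next=#  (t=2,i=11, bit3=1)
  nb ...#.: next=.  (t=0,i=6, bit2=0)
  nb ....#: next=#  (t=1,i=15, bit1=1)
  nb .....: next=#  (t=1,i=12, bit0=1)
  bits 10110100100001100110100011001011 = 3028707531

3028707531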